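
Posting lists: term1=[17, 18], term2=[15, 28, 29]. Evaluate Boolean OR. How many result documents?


Boolean OR: find union of posting lists
term1 docs: [17, 18]
term2 docs: [15, 28, 29]
Union: [15, 17, 18, 28, 29]
|union| = 5

5


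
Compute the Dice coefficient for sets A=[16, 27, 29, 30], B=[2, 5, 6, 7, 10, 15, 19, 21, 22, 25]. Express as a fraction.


A intersect B = []
|A intersect B| = 0
|A| = 4, |B| = 10
Dice = 2*0 / (4+10)
= 0 / 14 = 0

0


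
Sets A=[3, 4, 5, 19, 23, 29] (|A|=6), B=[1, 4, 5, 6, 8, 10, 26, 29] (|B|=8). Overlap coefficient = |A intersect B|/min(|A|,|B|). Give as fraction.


A intersect B = [4, 5, 29]
|A intersect B| = 3
min(|A|, |B|) = min(6, 8) = 6
Overlap = 3 / 6 = 1/2

1/2


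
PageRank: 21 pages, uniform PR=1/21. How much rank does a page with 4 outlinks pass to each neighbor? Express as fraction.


Initial PR = 1/21 = 1/21
Outlinks = 4
Contribution per link = PR / outlinks
= 1/21 / 4
= 1/84

1/84


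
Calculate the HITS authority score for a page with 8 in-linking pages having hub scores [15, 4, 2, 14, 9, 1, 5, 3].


Authority = sum of hub scores of in-linkers
In-link 1: hub score = 15
In-link 2: hub score = 4
In-link 3: hub score = 2
In-link 4: hub score = 14
In-link 5: hub score = 9
In-link 6: hub score = 1
In-link 7: hub score = 5
In-link 8: hub score = 3
Authority = 15 + 4 + 2 + 14 + 9 + 1 + 5 + 3 = 53

53


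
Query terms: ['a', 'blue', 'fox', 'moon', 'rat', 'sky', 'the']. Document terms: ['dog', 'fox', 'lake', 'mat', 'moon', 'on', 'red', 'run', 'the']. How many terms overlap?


Query terms: ['a', 'blue', 'fox', 'moon', 'rat', 'sky', 'the']
Document terms: ['dog', 'fox', 'lake', 'mat', 'moon', 'on', 'red', 'run', 'the']
Common terms: ['fox', 'moon', 'the']
Overlap count = 3

3


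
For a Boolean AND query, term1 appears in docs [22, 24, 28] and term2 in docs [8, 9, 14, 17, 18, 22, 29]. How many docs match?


Boolean AND: find intersection of posting lists
term1 docs: [22, 24, 28]
term2 docs: [8, 9, 14, 17, 18, 22, 29]
Intersection: [22]
|intersection| = 1

1


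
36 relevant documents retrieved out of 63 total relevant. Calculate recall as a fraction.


Recall = retrieved_relevant / total_relevant
= 36 / 63
= 36 / (36 + 27)
= 4/7

4/7


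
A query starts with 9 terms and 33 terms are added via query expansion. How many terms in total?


Original terms: 9
Expansion terms: 33
Total = 9 + 33 = 42

42


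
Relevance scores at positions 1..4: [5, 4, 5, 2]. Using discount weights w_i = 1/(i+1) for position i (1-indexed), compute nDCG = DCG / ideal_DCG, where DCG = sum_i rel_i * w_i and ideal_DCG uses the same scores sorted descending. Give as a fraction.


Position discount weights w_i = 1/(i+1) for i=1..4:
Weights = [1/2, 1/3, 1/4, 1/5]
Actual relevance: [5, 4, 5, 2]
DCG = 5/2 + 4/3 + 5/4 + 2/5 = 329/60
Ideal relevance (sorted desc): [5, 5, 4, 2]
Ideal DCG = 5/2 + 5/3 + 4/4 + 2/5 = 167/30
nDCG = DCG / ideal_DCG = 329/60 / 167/30 = 329/334

329/334


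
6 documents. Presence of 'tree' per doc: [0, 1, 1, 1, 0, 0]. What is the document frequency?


Checking each document for 'tree':
Doc 1: absent
Doc 2: present
Doc 3: present
Doc 4: present
Doc 5: absent
Doc 6: absent
df = sum of presences = 0 + 1 + 1 + 1 + 0 + 0 = 3

3


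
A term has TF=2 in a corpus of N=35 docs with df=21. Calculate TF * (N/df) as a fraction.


TF * (N/df)
= 2 * (35/21)
= 2 * 5/3
= 10/3

10/3


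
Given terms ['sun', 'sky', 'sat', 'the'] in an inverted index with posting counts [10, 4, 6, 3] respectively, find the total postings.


Summing posting list sizes:
'sun': 10 postings
'sky': 4 postings
'sat': 6 postings
'the': 3 postings
Total = 10 + 4 + 6 + 3 = 23

23


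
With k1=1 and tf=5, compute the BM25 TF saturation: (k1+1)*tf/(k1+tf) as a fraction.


BM25 TF component = (k1+1)*tf / (k1+tf)
k1 = 1, tf = 5
Numerator = (1+1)*5 = 10
Denominator = 1 + 5 = 6
= 10/6 = 5/3

5/3


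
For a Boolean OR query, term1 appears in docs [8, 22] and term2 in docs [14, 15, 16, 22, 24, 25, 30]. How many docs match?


Boolean OR: find union of posting lists
term1 docs: [8, 22]
term2 docs: [14, 15, 16, 22, 24, 25, 30]
Union: [8, 14, 15, 16, 22, 24, 25, 30]
|union| = 8

8


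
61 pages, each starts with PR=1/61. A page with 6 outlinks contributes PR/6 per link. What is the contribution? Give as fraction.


Initial PR = 1/61 = 1/61
Outlinks = 6
Contribution per link = PR / outlinks
= 1/61 / 6
= 1/366

1/366


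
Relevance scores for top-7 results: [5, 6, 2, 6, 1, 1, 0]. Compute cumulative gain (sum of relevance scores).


Cumulative Gain = sum of relevance scores
Position 1: rel=5, running sum=5
Position 2: rel=6, running sum=11
Position 3: rel=2, running sum=13
Position 4: rel=6, running sum=19
Position 5: rel=1, running sum=20
Position 6: rel=1, running sum=21
Position 7: rel=0, running sum=21
CG = 21

21


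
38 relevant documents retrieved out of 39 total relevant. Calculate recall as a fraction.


Recall = retrieved_relevant / total_relevant
= 38 / 39
= 38 / (38 + 1)
= 38/39

38/39


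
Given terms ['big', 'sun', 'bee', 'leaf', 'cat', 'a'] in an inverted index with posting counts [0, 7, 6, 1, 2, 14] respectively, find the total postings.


Summing posting list sizes:
'big': 0 postings
'sun': 7 postings
'bee': 6 postings
'leaf': 1 postings
'cat': 2 postings
'a': 14 postings
Total = 0 + 7 + 6 + 1 + 2 + 14 = 30

30


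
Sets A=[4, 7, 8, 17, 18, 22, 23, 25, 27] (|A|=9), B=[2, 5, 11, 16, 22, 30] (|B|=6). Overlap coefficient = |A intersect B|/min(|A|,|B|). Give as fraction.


A intersect B = [22]
|A intersect B| = 1
min(|A|, |B|) = min(9, 6) = 6
Overlap = 1 / 6 = 1/6

1/6


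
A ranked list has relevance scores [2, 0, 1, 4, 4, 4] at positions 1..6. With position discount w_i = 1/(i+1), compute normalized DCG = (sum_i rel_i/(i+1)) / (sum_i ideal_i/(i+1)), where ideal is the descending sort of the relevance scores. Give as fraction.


Position discount weights w_i = 1/(i+1) for i=1..6:
Weights = [1/2, 1/3, 1/4, 1/5, 1/6, 1/7]
Actual relevance: [2, 0, 1, 4, 4, 4]
DCG = 2/2 + 0/3 + 1/4 + 4/5 + 4/6 + 4/7 = 1381/420
Ideal relevance (sorted desc): [4, 4, 4, 2, 1, 0]
Ideal DCG = 4/2 + 4/3 + 4/4 + 2/5 + 1/6 + 0/7 = 49/10
nDCG = DCG / ideal_DCG = 1381/420 / 49/10 = 1381/2058

1381/2058


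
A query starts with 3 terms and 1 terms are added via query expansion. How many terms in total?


Original terms: 3
Expansion terms: 1
Total = 3 + 1 = 4

4


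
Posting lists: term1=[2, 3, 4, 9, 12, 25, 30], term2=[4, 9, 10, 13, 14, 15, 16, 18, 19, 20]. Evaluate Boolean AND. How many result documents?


Boolean AND: find intersection of posting lists
term1 docs: [2, 3, 4, 9, 12, 25, 30]
term2 docs: [4, 9, 10, 13, 14, 15, 16, 18, 19, 20]
Intersection: [4, 9]
|intersection| = 2

2


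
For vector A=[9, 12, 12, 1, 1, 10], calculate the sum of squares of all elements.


|A|^2 = sum of squared components
A[0]^2 = 9^2 = 81
A[1]^2 = 12^2 = 144
A[2]^2 = 12^2 = 144
A[3]^2 = 1^2 = 1
A[4]^2 = 1^2 = 1
A[5]^2 = 10^2 = 100
Sum = 81 + 144 + 144 + 1 + 1 + 100 = 471

471


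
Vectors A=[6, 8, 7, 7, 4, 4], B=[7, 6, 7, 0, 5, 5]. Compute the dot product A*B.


Dot product = sum of element-wise products
A[0]*B[0] = 6*7 = 42
A[1]*B[1] = 8*6 = 48
A[2]*B[2] = 7*7 = 49
A[3]*B[3] = 7*0 = 0
A[4]*B[4] = 4*5 = 20
A[5]*B[5] = 4*5 = 20
Sum = 42 + 48 + 49 + 0 + 20 + 20 = 179

179


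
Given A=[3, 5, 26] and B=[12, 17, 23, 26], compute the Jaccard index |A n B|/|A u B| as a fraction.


A intersect B = [26]
|A intersect B| = 1
A union B = [3, 5, 12, 17, 23, 26]
|A union B| = 6
Jaccard = 1/6 = 1/6

1/6


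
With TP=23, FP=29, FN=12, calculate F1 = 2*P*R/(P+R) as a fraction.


F1 = 2 * P * R / (P + R)
P = TP/(TP+FP) = 23/52 = 23/52
R = TP/(TP+FN) = 23/35 = 23/35
2 * P * R = 2 * 23/52 * 23/35 = 529/910
P + R = 23/52 + 23/35 = 2001/1820
F1 = 529/910 / 2001/1820 = 46/87

46/87


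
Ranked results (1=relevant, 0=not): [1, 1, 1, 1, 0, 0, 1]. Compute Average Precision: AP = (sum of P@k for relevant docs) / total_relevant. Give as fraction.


Computing P@k for each relevant position:
Position 1: relevant, P@1 = 1/1 = 1
Position 2: relevant, P@2 = 2/2 = 1
Position 3: relevant, P@3 = 3/3 = 1
Position 4: relevant, P@4 = 4/4 = 1
Position 5: not relevant
Position 6: not relevant
Position 7: relevant, P@7 = 5/7 = 5/7
Sum of P@k = 1 + 1 + 1 + 1 + 5/7 = 33/7
AP = 33/7 / 5 = 33/35

33/35


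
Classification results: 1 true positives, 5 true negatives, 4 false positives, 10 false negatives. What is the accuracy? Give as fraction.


Accuracy = (TP + TN) / (TP + TN + FP + FN)
TP + TN = 1 + 5 = 6
Total = 1 + 5 + 4 + 10 = 20
Accuracy = 6 / 20 = 3/10

3/10


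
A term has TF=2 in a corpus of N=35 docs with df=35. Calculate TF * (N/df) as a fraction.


TF * (N/df)
= 2 * (35/35)
= 2 * 1
= 2

2


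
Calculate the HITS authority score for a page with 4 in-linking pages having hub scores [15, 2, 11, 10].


Authority = sum of hub scores of in-linkers
In-link 1: hub score = 15
In-link 2: hub score = 2
In-link 3: hub score = 11
In-link 4: hub score = 10
Authority = 15 + 2 + 11 + 10 = 38

38


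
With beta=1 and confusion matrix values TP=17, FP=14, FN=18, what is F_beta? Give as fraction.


P = TP/(TP+FP) = 17/31 = 17/31
R = TP/(TP+FN) = 17/35 = 17/35
beta^2 = 1^2 = 1
(1 + beta^2) = 2
Numerator = (1+beta^2)*P*R = 578/1085
Denominator = beta^2*P + R = 17/31 + 17/35 = 1122/1085
F_beta = 17/33

17/33


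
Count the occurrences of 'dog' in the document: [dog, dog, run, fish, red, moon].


Document has 6 words
Scanning for 'dog':
Found at positions: [0, 1]
Count = 2

2


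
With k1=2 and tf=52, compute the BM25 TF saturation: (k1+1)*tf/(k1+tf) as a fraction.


BM25 TF component = (k1+1)*tf / (k1+tf)
k1 = 2, tf = 52
Numerator = (2+1)*52 = 156
Denominator = 2 + 52 = 54
= 156/54 = 26/9

26/9


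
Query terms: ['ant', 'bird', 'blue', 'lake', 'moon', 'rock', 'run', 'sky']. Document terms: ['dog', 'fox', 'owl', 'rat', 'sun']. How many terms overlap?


Query terms: ['ant', 'bird', 'blue', 'lake', 'moon', 'rock', 'run', 'sky']
Document terms: ['dog', 'fox', 'owl', 'rat', 'sun']
Common terms: []
Overlap count = 0

0


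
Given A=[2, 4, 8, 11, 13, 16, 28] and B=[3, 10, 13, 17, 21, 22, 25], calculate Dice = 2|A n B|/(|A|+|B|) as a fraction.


A intersect B = [13]
|A intersect B| = 1
|A| = 7, |B| = 7
Dice = 2*1 / (7+7)
= 2 / 14 = 1/7

1/7


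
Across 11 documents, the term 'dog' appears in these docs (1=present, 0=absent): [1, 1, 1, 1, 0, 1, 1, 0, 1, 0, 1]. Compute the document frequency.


Checking each document for 'dog':
Doc 1: present
Doc 2: present
Doc 3: present
Doc 4: present
Doc 5: absent
Doc 6: present
Doc 7: present
Doc 8: absent
Doc 9: present
Doc 10: absent
Doc 11: present
df = sum of presences = 1 + 1 + 1 + 1 + 0 + 1 + 1 + 0 + 1 + 0 + 1 = 8

8


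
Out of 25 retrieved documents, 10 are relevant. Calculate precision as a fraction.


Precision = relevant_retrieved / total_retrieved
= 10 / 25
= 10 / (10 + 15)
= 2/5

2/5


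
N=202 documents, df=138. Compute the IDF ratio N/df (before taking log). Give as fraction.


IDF ratio = N / df
= 202 / 138
= 101/69

101/69


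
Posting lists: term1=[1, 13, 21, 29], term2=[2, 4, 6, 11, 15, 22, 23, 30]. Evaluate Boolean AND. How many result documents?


Boolean AND: find intersection of posting lists
term1 docs: [1, 13, 21, 29]
term2 docs: [2, 4, 6, 11, 15, 22, 23, 30]
Intersection: []
|intersection| = 0

0


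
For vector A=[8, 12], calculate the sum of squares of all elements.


|A|^2 = sum of squared components
A[0]^2 = 8^2 = 64
A[1]^2 = 12^2 = 144
Sum = 64 + 144 = 208

208


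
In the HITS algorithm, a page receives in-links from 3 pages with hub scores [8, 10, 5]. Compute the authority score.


Authority = sum of hub scores of in-linkers
In-link 1: hub score = 8
In-link 2: hub score = 10
In-link 3: hub score = 5
Authority = 8 + 10 + 5 = 23

23


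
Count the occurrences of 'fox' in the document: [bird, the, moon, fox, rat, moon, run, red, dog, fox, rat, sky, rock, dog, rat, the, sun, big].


Document has 18 words
Scanning for 'fox':
Found at positions: [3, 9]
Count = 2

2


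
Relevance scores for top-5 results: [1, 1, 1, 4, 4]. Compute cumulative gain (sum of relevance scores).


Cumulative Gain = sum of relevance scores
Position 1: rel=1, running sum=1
Position 2: rel=1, running sum=2
Position 3: rel=1, running sum=3
Position 4: rel=4, running sum=7
Position 5: rel=4, running sum=11
CG = 11

11


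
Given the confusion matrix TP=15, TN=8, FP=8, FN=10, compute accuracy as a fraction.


Accuracy = (TP + TN) / (TP + TN + FP + FN)
TP + TN = 15 + 8 = 23
Total = 15 + 8 + 8 + 10 = 41
Accuracy = 23 / 41 = 23/41

23/41


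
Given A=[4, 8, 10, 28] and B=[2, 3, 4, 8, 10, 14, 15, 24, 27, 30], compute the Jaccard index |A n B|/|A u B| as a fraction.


A intersect B = [4, 8, 10]
|A intersect B| = 3
A union B = [2, 3, 4, 8, 10, 14, 15, 24, 27, 28, 30]
|A union B| = 11
Jaccard = 3/11 = 3/11

3/11


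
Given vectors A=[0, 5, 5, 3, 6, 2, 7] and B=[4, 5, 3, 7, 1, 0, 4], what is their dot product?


Dot product = sum of element-wise products
A[0]*B[0] = 0*4 = 0
A[1]*B[1] = 5*5 = 25
A[2]*B[2] = 5*3 = 15
A[3]*B[3] = 3*7 = 21
A[4]*B[4] = 6*1 = 6
A[5]*B[5] = 2*0 = 0
A[6]*B[6] = 7*4 = 28
Sum = 0 + 25 + 15 + 21 + 6 + 0 + 28 = 95

95


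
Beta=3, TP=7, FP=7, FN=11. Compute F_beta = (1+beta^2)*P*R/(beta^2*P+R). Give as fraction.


P = TP/(TP+FP) = 7/14 = 1/2
R = TP/(TP+FN) = 7/18 = 7/18
beta^2 = 3^2 = 9
(1 + beta^2) = 10
Numerator = (1+beta^2)*P*R = 35/18
Denominator = beta^2*P + R = 9/2 + 7/18 = 44/9
F_beta = 35/88

35/88


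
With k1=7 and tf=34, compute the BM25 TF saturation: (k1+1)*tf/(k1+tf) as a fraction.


BM25 TF component = (k1+1)*tf / (k1+tf)
k1 = 7, tf = 34
Numerator = (7+1)*34 = 272
Denominator = 7 + 34 = 41
= 272/41 = 272/41

272/41


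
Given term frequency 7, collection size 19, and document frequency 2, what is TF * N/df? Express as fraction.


TF * (N/df)
= 7 * (19/2)
= 7 * 19/2
= 133/2

133/2


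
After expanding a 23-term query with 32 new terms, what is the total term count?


Original terms: 23
Expansion terms: 32
Total = 23 + 32 = 55

55


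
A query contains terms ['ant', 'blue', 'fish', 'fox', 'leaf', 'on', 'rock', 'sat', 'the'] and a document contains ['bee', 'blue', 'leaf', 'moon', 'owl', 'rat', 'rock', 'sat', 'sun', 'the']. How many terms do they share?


Query terms: ['ant', 'blue', 'fish', 'fox', 'leaf', 'on', 'rock', 'sat', 'the']
Document terms: ['bee', 'blue', 'leaf', 'moon', 'owl', 'rat', 'rock', 'sat', 'sun', 'the']
Common terms: ['blue', 'leaf', 'rock', 'sat', 'the']
Overlap count = 5

5


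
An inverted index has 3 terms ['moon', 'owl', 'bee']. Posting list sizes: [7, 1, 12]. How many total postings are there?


Summing posting list sizes:
'moon': 7 postings
'owl': 1 postings
'bee': 12 postings
Total = 7 + 1 + 12 = 20

20


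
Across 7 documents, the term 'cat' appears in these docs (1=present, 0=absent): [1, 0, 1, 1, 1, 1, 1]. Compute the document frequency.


Checking each document for 'cat':
Doc 1: present
Doc 2: absent
Doc 3: present
Doc 4: present
Doc 5: present
Doc 6: present
Doc 7: present
df = sum of presences = 1 + 0 + 1 + 1 + 1 + 1 + 1 = 6

6


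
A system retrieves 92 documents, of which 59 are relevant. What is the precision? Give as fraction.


Precision = relevant_retrieved / total_retrieved
= 59 / 92
= 59 / (59 + 33)
= 59/92

59/92


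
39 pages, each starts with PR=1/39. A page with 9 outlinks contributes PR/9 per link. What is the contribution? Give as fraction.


Initial PR = 1/39 = 1/39
Outlinks = 9
Contribution per link = PR / outlinks
= 1/39 / 9
= 1/351

1/351


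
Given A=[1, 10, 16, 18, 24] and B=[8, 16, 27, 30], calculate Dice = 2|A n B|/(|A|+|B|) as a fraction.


A intersect B = [16]
|A intersect B| = 1
|A| = 5, |B| = 4
Dice = 2*1 / (5+4)
= 2 / 9 = 2/9

2/9


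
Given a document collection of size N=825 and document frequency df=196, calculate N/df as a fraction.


IDF ratio = N / df
= 825 / 196
= 825/196

825/196


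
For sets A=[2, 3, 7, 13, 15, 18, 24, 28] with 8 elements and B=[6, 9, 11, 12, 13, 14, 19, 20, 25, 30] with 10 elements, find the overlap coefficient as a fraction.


A intersect B = [13]
|A intersect B| = 1
min(|A|, |B|) = min(8, 10) = 8
Overlap = 1 / 8 = 1/8

1/8


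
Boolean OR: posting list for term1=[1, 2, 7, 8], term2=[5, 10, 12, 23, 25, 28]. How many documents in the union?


Boolean OR: find union of posting lists
term1 docs: [1, 2, 7, 8]
term2 docs: [5, 10, 12, 23, 25, 28]
Union: [1, 2, 5, 7, 8, 10, 12, 23, 25, 28]
|union| = 10

10


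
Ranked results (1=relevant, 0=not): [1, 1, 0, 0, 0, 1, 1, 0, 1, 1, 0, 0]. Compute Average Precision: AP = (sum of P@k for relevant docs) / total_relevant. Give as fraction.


Computing P@k for each relevant position:
Position 1: relevant, P@1 = 1/1 = 1
Position 2: relevant, P@2 = 2/2 = 1
Position 3: not relevant
Position 4: not relevant
Position 5: not relevant
Position 6: relevant, P@6 = 3/6 = 1/2
Position 7: relevant, P@7 = 4/7 = 4/7
Position 8: not relevant
Position 9: relevant, P@9 = 5/9 = 5/9
Position 10: relevant, P@10 = 6/10 = 3/5
Position 11: not relevant
Position 12: not relevant
Sum of P@k = 1 + 1 + 1/2 + 4/7 + 5/9 + 3/5 = 2663/630
AP = 2663/630 / 6 = 2663/3780

2663/3780


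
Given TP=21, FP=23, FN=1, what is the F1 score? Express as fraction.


F1 = 2 * P * R / (P + R)
P = TP/(TP+FP) = 21/44 = 21/44
R = TP/(TP+FN) = 21/22 = 21/22
2 * P * R = 2 * 21/44 * 21/22 = 441/484
P + R = 21/44 + 21/22 = 63/44
F1 = 441/484 / 63/44 = 7/11

7/11


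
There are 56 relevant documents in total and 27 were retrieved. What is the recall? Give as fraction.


Recall = retrieved_relevant / total_relevant
= 27 / 56
= 27 / (27 + 29)
= 27/56

27/56


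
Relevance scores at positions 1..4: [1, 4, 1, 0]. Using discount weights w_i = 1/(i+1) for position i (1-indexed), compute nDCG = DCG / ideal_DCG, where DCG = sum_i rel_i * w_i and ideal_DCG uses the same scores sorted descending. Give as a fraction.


Position discount weights w_i = 1/(i+1) for i=1..4:
Weights = [1/2, 1/3, 1/4, 1/5]
Actual relevance: [1, 4, 1, 0]
DCG = 1/2 + 4/3 + 1/4 + 0/5 = 25/12
Ideal relevance (sorted desc): [4, 1, 1, 0]
Ideal DCG = 4/2 + 1/3 + 1/4 + 0/5 = 31/12
nDCG = DCG / ideal_DCG = 25/12 / 31/12 = 25/31

25/31


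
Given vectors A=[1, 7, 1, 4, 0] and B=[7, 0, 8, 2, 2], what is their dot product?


Dot product = sum of element-wise products
A[0]*B[0] = 1*7 = 7
A[1]*B[1] = 7*0 = 0
A[2]*B[2] = 1*8 = 8
A[3]*B[3] = 4*2 = 8
A[4]*B[4] = 0*2 = 0
Sum = 7 + 0 + 8 + 8 + 0 = 23

23


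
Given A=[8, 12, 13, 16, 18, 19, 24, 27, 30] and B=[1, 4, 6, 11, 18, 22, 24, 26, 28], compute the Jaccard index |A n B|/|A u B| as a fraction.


A intersect B = [18, 24]
|A intersect B| = 2
A union B = [1, 4, 6, 8, 11, 12, 13, 16, 18, 19, 22, 24, 26, 27, 28, 30]
|A union B| = 16
Jaccard = 2/16 = 1/8

1/8


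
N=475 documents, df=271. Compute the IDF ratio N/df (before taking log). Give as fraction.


IDF ratio = N / df
= 475 / 271
= 475/271

475/271


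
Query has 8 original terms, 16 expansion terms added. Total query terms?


Original terms: 8
Expansion terms: 16
Total = 8 + 16 = 24

24


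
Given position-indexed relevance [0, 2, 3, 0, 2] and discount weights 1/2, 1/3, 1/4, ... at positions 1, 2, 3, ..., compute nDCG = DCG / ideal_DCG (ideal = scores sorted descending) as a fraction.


Position discount weights w_i = 1/(i+1) for i=1..5:
Weights = [1/2, 1/3, 1/4, 1/5, 1/6]
Actual relevance: [0, 2, 3, 0, 2]
DCG = 0/2 + 2/3 + 3/4 + 0/5 + 2/6 = 7/4
Ideal relevance (sorted desc): [3, 2, 2, 0, 0]
Ideal DCG = 3/2 + 2/3 + 2/4 + 0/5 + 0/6 = 8/3
nDCG = DCG / ideal_DCG = 7/4 / 8/3 = 21/32

21/32


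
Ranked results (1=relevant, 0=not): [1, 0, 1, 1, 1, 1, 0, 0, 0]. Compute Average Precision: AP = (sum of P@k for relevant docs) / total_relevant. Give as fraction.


Computing P@k for each relevant position:
Position 1: relevant, P@1 = 1/1 = 1
Position 2: not relevant
Position 3: relevant, P@3 = 2/3 = 2/3
Position 4: relevant, P@4 = 3/4 = 3/4
Position 5: relevant, P@5 = 4/5 = 4/5
Position 6: relevant, P@6 = 5/6 = 5/6
Position 7: not relevant
Position 8: not relevant
Position 9: not relevant
Sum of P@k = 1 + 2/3 + 3/4 + 4/5 + 5/6 = 81/20
AP = 81/20 / 5 = 81/100

81/100


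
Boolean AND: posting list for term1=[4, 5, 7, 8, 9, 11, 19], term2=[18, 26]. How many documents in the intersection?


Boolean AND: find intersection of posting lists
term1 docs: [4, 5, 7, 8, 9, 11, 19]
term2 docs: [18, 26]
Intersection: []
|intersection| = 0

0


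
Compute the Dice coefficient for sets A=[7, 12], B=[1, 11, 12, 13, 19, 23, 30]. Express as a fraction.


A intersect B = [12]
|A intersect B| = 1
|A| = 2, |B| = 7
Dice = 2*1 / (2+7)
= 2 / 9 = 2/9

2/9


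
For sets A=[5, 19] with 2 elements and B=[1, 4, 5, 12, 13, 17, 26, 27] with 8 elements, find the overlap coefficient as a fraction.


A intersect B = [5]
|A intersect B| = 1
min(|A|, |B|) = min(2, 8) = 2
Overlap = 1 / 2 = 1/2

1/2


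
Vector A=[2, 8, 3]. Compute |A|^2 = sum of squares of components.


|A|^2 = sum of squared components
A[0]^2 = 2^2 = 4
A[1]^2 = 8^2 = 64
A[2]^2 = 3^2 = 9
Sum = 4 + 64 + 9 = 77

77


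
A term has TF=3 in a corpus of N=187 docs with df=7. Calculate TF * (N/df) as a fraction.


TF * (N/df)
= 3 * (187/7)
= 3 * 187/7
= 561/7

561/7


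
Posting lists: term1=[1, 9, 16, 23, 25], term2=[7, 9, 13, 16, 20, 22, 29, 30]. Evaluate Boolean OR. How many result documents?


Boolean OR: find union of posting lists
term1 docs: [1, 9, 16, 23, 25]
term2 docs: [7, 9, 13, 16, 20, 22, 29, 30]
Union: [1, 7, 9, 13, 16, 20, 22, 23, 25, 29, 30]
|union| = 11

11


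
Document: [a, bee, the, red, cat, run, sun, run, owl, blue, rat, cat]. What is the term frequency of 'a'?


Document has 12 words
Scanning for 'a':
Found at positions: [0]
Count = 1

1


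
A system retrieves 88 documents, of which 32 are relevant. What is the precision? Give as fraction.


Precision = relevant_retrieved / total_retrieved
= 32 / 88
= 32 / (32 + 56)
= 4/11

4/11


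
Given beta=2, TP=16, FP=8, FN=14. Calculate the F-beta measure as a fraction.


P = TP/(TP+FP) = 16/24 = 2/3
R = TP/(TP+FN) = 16/30 = 8/15
beta^2 = 2^2 = 4
(1 + beta^2) = 5
Numerator = (1+beta^2)*P*R = 16/9
Denominator = beta^2*P + R = 8/3 + 8/15 = 16/5
F_beta = 5/9

5/9


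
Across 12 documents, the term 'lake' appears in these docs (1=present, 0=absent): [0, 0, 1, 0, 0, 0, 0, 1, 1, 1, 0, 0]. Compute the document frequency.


Checking each document for 'lake':
Doc 1: absent
Doc 2: absent
Doc 3: present
Doc 4: absent
Doc 5: absent
Doc 6: absent
Doc 7: absent
Doc 8: present
Doc 9: present
Doc 10: present
Doc 11: absent
Doc 12: absent
df = sum of presences = 0 + 0 + 1 + 0 + 0 + 0 + 0 + 1 + 1 + 1 + 0 + 0 = 4

4


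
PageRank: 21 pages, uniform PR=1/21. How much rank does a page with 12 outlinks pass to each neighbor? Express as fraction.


Initial PR = 1/21 = 1/21
Outlinks = 12
Contribution per link = PR / outlinks
= 1/21 / 12
= 1/252

1/252


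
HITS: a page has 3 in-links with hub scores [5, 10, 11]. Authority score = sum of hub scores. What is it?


Authority = sum of hub scores of in-linkers
In-link 1: hub score = 5
In-link 2: hub score = 10
In-link 3: hub score = 11
Authority = 5 + 10 + 11 = 26

26


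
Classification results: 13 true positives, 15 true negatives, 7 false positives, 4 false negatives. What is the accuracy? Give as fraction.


Accuracy = (TP + TN) / (TP + TN + FP + FN)
TP + TN = 13 + 15 = 28
Total = 13 + 15 + 7 + 4 = 39
Accuracy = 28 / 39 = 28/39

28/39


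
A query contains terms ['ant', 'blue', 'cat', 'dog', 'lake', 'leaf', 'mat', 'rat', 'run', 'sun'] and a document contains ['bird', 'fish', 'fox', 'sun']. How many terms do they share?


Query terms: ['ant', 'blue', 'cat', 'dog', 'lake', 'leaf', 'mat', 'rat', 'run', 'sun']
Document terms: ['bird', 'fish', 'fox', 'sun']
Common terms: ['sun']
Overlap count = 1

1


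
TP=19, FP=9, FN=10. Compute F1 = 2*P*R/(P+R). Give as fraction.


F1 = 2 * P * R / (P + R)
P = TP/(TP+FP) = 19/28 = 19/28
R = TP/(TP+FN) = 19/29 = 19/29
2 * P * R = 2 * 19/28 * 19/29 = 361/406
P + R = 19/28 + 19/29 = 1083/812
F1 = 361/406 / 1083/812 = 2/3

2/3


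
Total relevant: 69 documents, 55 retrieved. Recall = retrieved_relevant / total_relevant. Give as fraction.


Recall = retrieved_relevant / total_relevant
= 55 / 69
= 55 / (55 + 14)
= 55/69

55/69


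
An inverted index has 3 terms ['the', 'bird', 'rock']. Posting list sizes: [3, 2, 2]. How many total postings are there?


Summing posting list sizes:
'the': 3 postings
'bird': 2 postings
'rock': 2 postings
Total = 3 + 2 + 2 = 7

7


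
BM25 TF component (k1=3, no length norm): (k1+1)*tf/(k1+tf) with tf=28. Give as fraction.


BM25 TF component = (k1+1)*tf / (k1+tf)
k1 = 3, tf = 28
Numerator = (3+1)*28 = 112
Denominator = 3 + 28 = 31
= 112/31 = 112/31

112/31


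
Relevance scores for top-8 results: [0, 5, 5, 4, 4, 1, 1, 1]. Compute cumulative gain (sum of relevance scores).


Cumulative Gain = sum of relevance scores
Position 1: rel=0, running sum=0
Position 2: rel=5, running sum=5
Position 3: rel=5, running sum=10
Position 4: rel=4, running sum=14
Position 5: rel=4, running sum=18
Position 6: rel=1, running sum=19
Position 7: rel=1, running sum=20
Position 8: rel=1, running sum=21
CG = 21

21


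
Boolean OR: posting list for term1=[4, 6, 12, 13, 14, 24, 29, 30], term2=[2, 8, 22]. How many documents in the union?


Boolean OR: find union of posting lists
term1 docs: [4, 6, 12, 13, 14, 24, 29, 30]
term2 docs: [2, 8, 22]
Union: [2, 4, 6, 8, 12, 13, 14, 22, 24, 29, 30]
|union| = 11

11


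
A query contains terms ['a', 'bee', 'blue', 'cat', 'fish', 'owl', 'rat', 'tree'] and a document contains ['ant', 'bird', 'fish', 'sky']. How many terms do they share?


Query terms: ['a', 'bee', 'blue', 'cat', 'fish', 'owl', 'rat', 'tree']
Document terms: ['ant', 'bird', 'fish', 'sky']
Common terms: ['fish']
Overlap count = 1

1


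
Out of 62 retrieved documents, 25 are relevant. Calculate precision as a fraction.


Precision = relevant_retrieved / total_retrieved
= 25 / 62
= 25 / (25 + 37)
= 25/62

25/62


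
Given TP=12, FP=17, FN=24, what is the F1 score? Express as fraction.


F1 = 2 * P * R / (P + R)
P = TP/(TP+FP) = 12/29 = 12/29
R = TP/(TP+FN) = 12/36 = 1/3
2 * P * R = 2 * 12/29 * 1/3 = 8/29
P + R = 12/29 + 1/3 = 65/87
F1 = 8/29 / 65/87 = 24/65

24/65


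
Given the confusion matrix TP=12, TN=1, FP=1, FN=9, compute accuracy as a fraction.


Accuracy = (TP + TN) / (TP + TN + FP + FN)
TP + TN = 12 + 1 = 13
Total = 12 + 1 + 1 + 9 = 23
Accuracy = 13 / 23 = 13/23

13/23


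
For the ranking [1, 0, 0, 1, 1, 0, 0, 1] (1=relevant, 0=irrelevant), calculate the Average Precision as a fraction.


Computing P@k for each relevant position:
Position 1: relevant, P@1 = 1/1 = 1
Position 2: not relevant
Position 3: not relevant
Position 4: relevant, P@4 = 2/4 = 1/2
Position 5: relevant, P@5 = 3/5 = 3/5
Position 6: not relevant
Position 7: not relevant
Position 8: relevant, P@8 = 4/8 = 1/2
Sum of P@k = 1 + 1/2 + 3/5 + 1/2 = 13/5
AP = 13/5 / 4 = 13/20

13/20


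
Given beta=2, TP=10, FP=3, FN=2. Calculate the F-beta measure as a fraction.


P = TP/(TP+FP) = 10/13 = 10/13
R = TP/(TP+FN) = 10/12 = 5/6
beta^2 = 2^2 = 4
(1 + beta^2) = 5
Numerator = (1+beta^2)*P*R = 125/39
Denominator = beta^2*P + R = 40/13 + 5/6 = 305/78
F_beta = 50/61

50/61


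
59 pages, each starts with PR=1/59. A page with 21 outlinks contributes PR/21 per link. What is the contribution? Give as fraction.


Initial PR = 1/59 = 1/59
Outlinks = 21
Contribution per link = PR / outlinks
= 1/59 / 21
= 1/1239

1/1239


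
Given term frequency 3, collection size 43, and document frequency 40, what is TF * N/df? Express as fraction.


TF * (N/df)
= 3 * (43/40)
= 3 * 43/40
= 129/40

129/40


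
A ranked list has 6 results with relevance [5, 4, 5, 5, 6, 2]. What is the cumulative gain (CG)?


Cumulative Gain = sum of relevance scores
Position 1: rel=5, running sum=5
Position 2: rel=4, running sum=9
Position 3: rel=5, running sum=14
Position 4: rel=5, running sum=19
Position 5: rel=6, running sum=25
Position 6: rel=2, running sum=27
CG = 27

27


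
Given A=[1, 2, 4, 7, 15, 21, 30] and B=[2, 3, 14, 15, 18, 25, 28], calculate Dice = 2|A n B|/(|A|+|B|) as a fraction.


A intersect B = [2, 15]
|A intersect B| = 2
|A| = 7, |B| = 7
Dice = 2*2 / (7+7)
= 4 / 14 = 2/7

2/7


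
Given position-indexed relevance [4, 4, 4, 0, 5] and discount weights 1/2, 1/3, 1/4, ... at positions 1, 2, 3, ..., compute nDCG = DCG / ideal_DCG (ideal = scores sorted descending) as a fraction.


Position discount weights w_i = 1/(i+1) for i=1..5:
Weights = [1/2, 1/3, 1/4, 1/5, 1/6]
Actual relevance: [4, 4, 4, 0, 5]
DCG = 4/2 + 4/3 + 4/4 + 0/5 + 5/6 = 31/6
Ideal relevance (sorted desc): [5, 4, 4, 4, 0]
Ideal DCG = 5/2 + 4/3 + 4/4 + 4/5 + 0/6 = 169/30
nDCG = DCG / ideal_DCG = 31/6 / 169/30 = 155/169

155/169


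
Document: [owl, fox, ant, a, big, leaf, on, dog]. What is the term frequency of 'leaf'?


Document has 8 words
Scanning for 'leaf':
Found at positions: [5]
Count = 1

1


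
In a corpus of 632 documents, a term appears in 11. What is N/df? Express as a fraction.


IDF ratio = N / df
= 632 / 11
= 632/11

632/11


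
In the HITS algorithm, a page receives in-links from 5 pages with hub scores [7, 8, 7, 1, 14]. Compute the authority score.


Authority = sum of hub scores of in-linkers
In-link 1: hub score = 7
In-link 2: hub score = 8
In-link 3: hub score = 7
In-link 4: hub score = 1
In-link 5: hub score = 14
Authority = 7 + 8 + 7 + 1 + 14 = 37

37


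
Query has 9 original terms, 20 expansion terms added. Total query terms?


Original terms: 9
Expansion terms: 20
Total = 9 + 20 = 29

29


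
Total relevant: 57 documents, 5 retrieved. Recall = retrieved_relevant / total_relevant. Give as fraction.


Recall = retrieved_relevant / total_relevant
= 5 / 57
= 5 / (5 + 52)
= 5/57

5/57


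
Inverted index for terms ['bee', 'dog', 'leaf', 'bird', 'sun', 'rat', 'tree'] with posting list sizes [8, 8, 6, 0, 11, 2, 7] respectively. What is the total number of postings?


Summing posting list sizes:
'bee': 8 postings
'dog': 8 postings
'leaf': 6 postings
'bird': 0 postings
'sun': 11 postings
'rat': 2 postings
'tree': 7 postings
Total = 8 + 8 + 6 + 0 + 11 + 2 + 7 = 42

42


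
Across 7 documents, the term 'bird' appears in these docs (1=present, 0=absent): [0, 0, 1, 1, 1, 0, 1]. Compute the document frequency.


Checking each document for 'bird':
Doc 1: absent
Doc 2: absent
Doc 3: present
Doc 4: present
Doc 5: present
Doc 6: absent
Doc 7: present
df = sum of presences = 0 + 0 + 1 + 1 + 1 + 0 + 1 = 4

4


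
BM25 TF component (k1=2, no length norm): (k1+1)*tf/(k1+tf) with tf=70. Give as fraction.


BM25 TF component = (k1+1)*tf / (k1+tf)
k1 = 2, tf = 70
Numerator = (2+1)*70 = 210
Denominator = 2 + 70 = 72
= 210/72 = 35/12

35/12


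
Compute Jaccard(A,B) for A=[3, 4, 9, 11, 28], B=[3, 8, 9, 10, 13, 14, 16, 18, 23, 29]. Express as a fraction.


A intersect B = [3, 9]
|A intersect B| = 2
A union B = [3, 4, 8, 9, 10, 11, 13, 14, 16, 18, 23, 28, 29]
|A union B| = 13
Jaccard = 2/13 = 2/13

2/13


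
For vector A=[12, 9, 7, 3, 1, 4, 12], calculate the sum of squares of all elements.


|A|^2 = sum of squared components
A[0]^2 = 12^2 = 144
A[1]^2 = 9^2 = 81
A[2]^2 = 7^2 = 49
A[3]^2 = 3^2 = 9
A[4]^2 = 1^2 = 1
A[5]^2 = 4^2 = 16
A[6]^2 = 12^2 = 144
Sum = 144 + 81 + 49 + 9 + 1 + 16 + 144 = 444

444


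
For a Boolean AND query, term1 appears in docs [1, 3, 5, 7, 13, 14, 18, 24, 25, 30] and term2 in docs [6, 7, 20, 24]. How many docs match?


Boolean AND: find intersection of posting lists
term1 docs: [1, 3, 5, 7, 13, 14, 18, 24, 25, 30]
term2 docs: [6, 7, 20, 24]
Intersection: [7, 24]
|intersection| = 2

2


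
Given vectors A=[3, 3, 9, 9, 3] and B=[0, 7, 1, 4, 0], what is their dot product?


Dot product = sum of element-wise products
A[0]*B[0] = 3*0 = 0
A[1]*B[1] = 3*7 = 21
A[2]*B[2] = 9*1 = 9
A[3]*B[3] = 9*4 = 36
A[4]*B[4] = 3*0 = 0
Sum = 0 + 21 + 9 + 36 + 0 = 66

66


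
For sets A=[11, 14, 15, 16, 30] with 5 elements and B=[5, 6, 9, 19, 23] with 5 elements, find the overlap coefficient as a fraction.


A intersect B = []
|A intersect B| = 0
min(|A|, |B|) = min(5, 5) = 5
Overlap = 0 / 5 = 0

0


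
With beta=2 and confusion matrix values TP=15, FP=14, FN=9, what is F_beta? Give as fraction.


P = TP/(TP+FP) = 15/29 = 15/29
R = TP/(TP+FN) = 15/24 = 5/8
beta^2 = 2^2 = 4
(1 + beta^2) = 5
Numerator = (1+beta^2)*P*R = 375/232
Denominator = beta^2*P + R = 60/29 + 5/8 = 625/232
F_beta = 3/5

3/5


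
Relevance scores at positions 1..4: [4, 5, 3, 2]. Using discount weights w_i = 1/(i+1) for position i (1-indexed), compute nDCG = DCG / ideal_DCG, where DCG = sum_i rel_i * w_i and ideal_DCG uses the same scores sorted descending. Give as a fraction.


Position discount weights w_i = 1/(i+1) for i=1..4:
Weights = [1/2, 1/3, 1/4, 1/5]
Actual relevance: [4, 5, 3, 2]
DCG = 4/2 + 5/3 + 3/4 + 2/5 = 289/60
Ideal relevance (sorted desc): [5, 4, 3, 2]
Ideal DCG = 5/2 + 4/3 + 3/4 + 2/5 = 299/60
nDCG = DCG / ideal_DCG = 289/60 / 299/60 = 289/299

289/299


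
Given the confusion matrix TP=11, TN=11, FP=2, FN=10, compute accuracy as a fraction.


Accuracy = (TP + TN) / (TP + TN + FP + FN)
TP + TN = 11 + 11 = 22
Total = 11 + 11 + 2 + 10 = 34
Accuracy = 22 / 34 = 11/17

11/17


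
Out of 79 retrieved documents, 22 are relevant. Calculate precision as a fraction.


Precision = relevant_retrieved / total_retrieved
= 22 / 79
= 22 / (22 + 57)
= 22/79

22/79


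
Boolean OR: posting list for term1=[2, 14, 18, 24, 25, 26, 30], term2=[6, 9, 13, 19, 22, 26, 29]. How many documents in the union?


Boolean OR: find union of posting lists
term1 docs: [2, 14, 18, 24, 25, 26, 30]
term2 docs: [6, 9, 13, 19, 22, 26, 29]
Union: [2, 6, 9, 13, 14, 18, 19, 22, 24, 25, 26, 29, 30]
|union| = 13

13


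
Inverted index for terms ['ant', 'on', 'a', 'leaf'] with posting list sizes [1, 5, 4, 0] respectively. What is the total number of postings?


Summing posting list sizes:
'ant': 1 postings
'on': 5 postings
'a': 4 postings
'leaf': 0 postings
Total = 1 + 5 + 4 + 0 = 10

10


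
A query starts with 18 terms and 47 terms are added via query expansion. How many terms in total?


Original terms: 18
Expansion terms: 47
Total = 18 + 47 = 65

65


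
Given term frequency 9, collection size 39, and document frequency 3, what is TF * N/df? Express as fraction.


TF * (N/df)
= 9 * (39/3)
= 9 * 13
= 117

117


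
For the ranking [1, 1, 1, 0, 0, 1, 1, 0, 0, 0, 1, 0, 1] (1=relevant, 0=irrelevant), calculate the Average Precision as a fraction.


Computing P@k for each relevant position:
Position 1: relevant, P@1 = 1/1 = 1
Position 2: relevant, P@2 = 2/2 = 1
Position 3: relevant, P@3 = 3/3 = 1
Position 4: not relevant
Position 5: not relevant
Position 6: relevant, P@6 = 4/6 = 2/3
Position 7: relevant, P@7 = 5/7 = 5/7
Position 8: not relevant
Position 9: not relevant
Position 10: not relevant
Position 11: relevant, P@11 = 6/11 = 6/11
Position 12: not relevant
Position 13: relevant, P@13 = 7/13 = 7/13
Sum of P@k = 1 + 1 + 1 + 2/3 + 5/7 + 6/11 + 7/13 = 16411/3003
AP = 16411/3003 / 7 = 16411/21021

16411/21021


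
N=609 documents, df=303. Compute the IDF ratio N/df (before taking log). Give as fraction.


IDF ratio = N / df
= 609 / 303
= 203/101

203/101


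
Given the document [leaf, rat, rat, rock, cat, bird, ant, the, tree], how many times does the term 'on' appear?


Document has 9 words
Scanning for 'on':
Term not found in document
Count = 0

0


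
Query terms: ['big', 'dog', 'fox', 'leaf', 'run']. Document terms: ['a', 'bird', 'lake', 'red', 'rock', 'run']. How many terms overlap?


Query terms: ['big', 'dog', 'fox', 'leaf', 'run']
Document terms: ['a', 'bird', 'lake', 'red', 'rock', 'run']
Common terms: ['run']
Overlap count = 1

1


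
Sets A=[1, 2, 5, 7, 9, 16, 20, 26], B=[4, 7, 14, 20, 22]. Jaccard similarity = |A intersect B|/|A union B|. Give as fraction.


A intersect B = [7, 20]
|A intersect B| = 2
A union B = [1, 2, 4, 5, 7, 9, 14, 16, 20, 22, 26]
|A union B| = 11
Jaccard = 2/11 = 2/11

2/11


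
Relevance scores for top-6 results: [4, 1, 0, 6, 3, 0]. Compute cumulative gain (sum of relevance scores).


Cumulative Gain = sum of relevance scores
Position 1: rel=4, running sum=4
Position 2: rel=1, running sum=5
Position 3: rel=0, running sum=5
Position 4: rel=6, running sum=11
Position 5: rel=3, running sum=14
Position 6: rel=0, running sum=14
CG = 14

14


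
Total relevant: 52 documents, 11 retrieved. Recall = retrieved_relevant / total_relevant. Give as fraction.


Recall = retrieved_relevant / total_relevant
= 11 / 52
= 11 / (11 + 41)
= 11/52

11/52


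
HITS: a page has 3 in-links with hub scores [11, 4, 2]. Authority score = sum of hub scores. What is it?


Authority = sum of hub scores of in-linkers
In-link 1: hub score = 11
In-link 2: hub score = 4
In-link 3: hub score = 2
Authority = 11 + 4 + 2 = 17

17


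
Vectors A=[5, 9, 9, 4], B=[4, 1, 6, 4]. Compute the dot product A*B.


Dot product = sum of element-wise products
A[0]*B[0] = 5*4 = 20
A[1]*B[1] = 9*1 = 9
A[2]*B[2] = 9*6 = 54
A[3]*B[3] = 4*4 = 16
Sum = 20 + 9 + 54 + 16 = 99

99


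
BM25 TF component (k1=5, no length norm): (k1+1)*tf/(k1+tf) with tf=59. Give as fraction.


BM25 TF component = (k1+1)*tf / (k1+tf)
k1 = 5, tf = 59
Numerator = (5+1)*59 = 354
Denominator = 5 + 59 = 64
= 354/64 = 177/32

177/32


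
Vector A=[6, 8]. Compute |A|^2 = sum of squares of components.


|A|^2 = sum of squared components
A[0]^2 = 6^2 = 36
A[1]^2 = 8^2 = 64
Sum = 36 + 64 = 100

100


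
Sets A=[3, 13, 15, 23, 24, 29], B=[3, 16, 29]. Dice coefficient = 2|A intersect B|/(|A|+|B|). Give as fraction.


A intersect B = [3, 29]
|A intersect B| = 2
|A| = 6, |B| = 3
Dice = 2*2 / (6+3)
= 4 / 9 = 4/9

4/9


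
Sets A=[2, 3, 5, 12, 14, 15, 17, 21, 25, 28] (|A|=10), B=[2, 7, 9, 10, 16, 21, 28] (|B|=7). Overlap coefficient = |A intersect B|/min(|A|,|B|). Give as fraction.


A intersect B = [2, 21, 28]
|A intersect B| = 3
min(|A|, |B|) = min(10, 7) = 7
Overlap = 3 / 7 = 3/7

3/7


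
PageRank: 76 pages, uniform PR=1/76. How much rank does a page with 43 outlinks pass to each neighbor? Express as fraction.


Initial PR = 1/76 = 1/76
Outlinks = 43
Contribution per link = PR / outlinks
= 1/76 / 43
= 1/3268

1/3268


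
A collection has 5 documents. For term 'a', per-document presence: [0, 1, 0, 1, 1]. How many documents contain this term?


Checking each document for 'a':
Doc 1: absent
Doc 2: present
Doc 3: absent
Doc 4: present
Doc 5: present
df = sum of presences = 0 + 1 + 0 + 1 + 1 = 3

3


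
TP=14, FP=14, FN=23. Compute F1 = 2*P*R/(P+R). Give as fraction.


F1 = 2 * P * R / (P + R)
P = TP/(TP+FP) = 14/28 = 1/2
R = TP/(TP+FN) = 14/37 = 14/37
2 * P * R = 2 * 1/2 * 14/37 = 14/37
P + R = 1/2 + 14/37 = 65/74
F1 = 14/37 / 65/74 = 28/65

28/65


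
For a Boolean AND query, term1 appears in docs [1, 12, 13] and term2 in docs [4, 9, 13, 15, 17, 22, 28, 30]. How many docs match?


Boolean AND: find intersection of posting lists
term1 docs: [1, 12, 13]
term2 docs: [4, 9, 13, 15, 17, 22, 28, 30]
Intersection: [13]
|intersection| = 1

1


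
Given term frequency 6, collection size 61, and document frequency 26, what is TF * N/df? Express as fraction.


TF * (N/df)
= 6 * (61/26)
= 6 * 61/26
= 183/13

183/13


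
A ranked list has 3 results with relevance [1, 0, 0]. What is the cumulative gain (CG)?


Cumulative Gain = sum of relevance scores
Position 1: rel=1, running sum=1
Position 2: rel=0, running sum=1
Position 3: rel=0, running sum=1
CG = 1

1
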